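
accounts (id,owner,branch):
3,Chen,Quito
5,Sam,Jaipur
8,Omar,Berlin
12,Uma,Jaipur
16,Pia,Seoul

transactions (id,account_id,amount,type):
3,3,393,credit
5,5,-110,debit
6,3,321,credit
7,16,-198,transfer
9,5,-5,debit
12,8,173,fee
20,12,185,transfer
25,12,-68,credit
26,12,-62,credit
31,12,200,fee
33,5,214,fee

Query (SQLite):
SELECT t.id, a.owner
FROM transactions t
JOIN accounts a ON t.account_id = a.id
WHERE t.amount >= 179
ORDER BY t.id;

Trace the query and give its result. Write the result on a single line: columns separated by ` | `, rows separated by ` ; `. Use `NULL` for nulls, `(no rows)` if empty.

Each transactions row matches the accounts row where account_id = accounts.id.
Then keep rows with t.amount >= 179.

3 | Chen ; 6 | Chen ; 20 | Uma ; 31 | Uma ; 33 | Sam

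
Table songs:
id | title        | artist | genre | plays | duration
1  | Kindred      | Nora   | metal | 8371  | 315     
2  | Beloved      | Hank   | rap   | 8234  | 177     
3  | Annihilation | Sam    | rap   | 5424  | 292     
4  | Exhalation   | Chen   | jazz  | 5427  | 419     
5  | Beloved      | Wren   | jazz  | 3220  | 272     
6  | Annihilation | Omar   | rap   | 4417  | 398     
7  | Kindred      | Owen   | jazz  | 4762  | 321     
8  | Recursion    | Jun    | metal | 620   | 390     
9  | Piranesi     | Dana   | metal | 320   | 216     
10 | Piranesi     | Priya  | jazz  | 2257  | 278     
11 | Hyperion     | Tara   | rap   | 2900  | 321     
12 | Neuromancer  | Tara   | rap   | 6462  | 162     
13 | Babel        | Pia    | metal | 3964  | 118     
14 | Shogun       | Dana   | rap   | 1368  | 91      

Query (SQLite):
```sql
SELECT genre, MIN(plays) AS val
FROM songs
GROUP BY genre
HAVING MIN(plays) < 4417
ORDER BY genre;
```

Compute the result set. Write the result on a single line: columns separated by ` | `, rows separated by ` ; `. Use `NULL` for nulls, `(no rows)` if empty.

Partition songs by genre; compute MIN(plays) within each group.
HAVING: keep groups where MIN(plays) < 4417.
  jazz: ids {4, 5, 7, 10} → MIN(plays)=2257
  metal: ids {1, 8, 9, 13} → MIN(plays)=320
  rap: ids {2, 3, 6, 11, 12, 14} → MIN(plays)=1368

jazz | 2257 ; metal | 320 ; rap | 1368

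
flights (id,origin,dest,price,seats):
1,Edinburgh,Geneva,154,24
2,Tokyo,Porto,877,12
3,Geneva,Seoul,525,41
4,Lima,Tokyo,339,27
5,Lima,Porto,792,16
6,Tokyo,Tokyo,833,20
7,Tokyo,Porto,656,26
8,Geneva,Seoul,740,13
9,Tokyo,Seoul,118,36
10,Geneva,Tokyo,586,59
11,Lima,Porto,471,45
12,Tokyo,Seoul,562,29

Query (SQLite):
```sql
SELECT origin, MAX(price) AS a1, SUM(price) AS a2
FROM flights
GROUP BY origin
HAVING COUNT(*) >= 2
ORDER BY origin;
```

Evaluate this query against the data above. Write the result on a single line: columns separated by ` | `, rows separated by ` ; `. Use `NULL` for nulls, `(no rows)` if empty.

Geneva | 740 | 1851 ; Lima | 792 | 1602 ; Tokyo | 877 | 3046

Group flights by origin.
Per group compute: MAX(price), SUM(price).
HAVING: drop groups with fewer than 2 rows.
  Edinburgh: ids {1} → MAX(price)=154, SUM(price)=154
  Geneva: ids {3, 8, 10} → MAX(price)=740, SUM(price)=1851
  Lima: ids {4, 5, 11} → MAX(price)=792, SUM(price)=1602
  Tokyo: ids {2, 6, 7, 9, 12} → MAX(price)=877, SUM(price)=3046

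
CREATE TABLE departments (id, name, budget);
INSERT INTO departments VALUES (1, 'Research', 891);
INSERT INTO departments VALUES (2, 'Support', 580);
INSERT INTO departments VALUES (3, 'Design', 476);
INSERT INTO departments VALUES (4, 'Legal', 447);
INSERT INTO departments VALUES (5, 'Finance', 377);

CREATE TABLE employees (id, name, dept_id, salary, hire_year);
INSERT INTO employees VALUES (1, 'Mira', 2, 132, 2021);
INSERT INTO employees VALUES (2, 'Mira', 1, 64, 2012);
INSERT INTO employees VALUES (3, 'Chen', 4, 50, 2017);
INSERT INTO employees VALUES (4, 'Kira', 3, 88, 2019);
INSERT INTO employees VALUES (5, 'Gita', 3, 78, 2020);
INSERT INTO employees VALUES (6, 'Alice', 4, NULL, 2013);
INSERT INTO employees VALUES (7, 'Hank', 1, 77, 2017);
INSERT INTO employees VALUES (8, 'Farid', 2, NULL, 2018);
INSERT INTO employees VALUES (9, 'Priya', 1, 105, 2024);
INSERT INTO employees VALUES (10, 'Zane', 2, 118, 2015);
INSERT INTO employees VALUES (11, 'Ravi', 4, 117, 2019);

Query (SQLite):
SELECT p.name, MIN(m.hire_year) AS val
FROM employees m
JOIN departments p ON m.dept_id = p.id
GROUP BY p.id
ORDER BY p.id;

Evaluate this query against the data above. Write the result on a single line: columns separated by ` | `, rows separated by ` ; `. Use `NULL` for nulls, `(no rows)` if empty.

Research | 2012 ; Support | 2015 ; Design | 2019 ; Legal | 2013

Join each employees row to its departments via dept_id.
Group joined rows by departments.id; compute MIN(m.hire_year) per group.
  1: ids {2, 7, 9} → MIN(m.hire_year)=2012
  2: ids {1, 8, 10} → MIN(m.hire_year)=2015
  3: ids {4, 5} → MIN(m.hire_year)=2019
  4: ids {3, 6, 11} → MIN(m.hire_year)=2013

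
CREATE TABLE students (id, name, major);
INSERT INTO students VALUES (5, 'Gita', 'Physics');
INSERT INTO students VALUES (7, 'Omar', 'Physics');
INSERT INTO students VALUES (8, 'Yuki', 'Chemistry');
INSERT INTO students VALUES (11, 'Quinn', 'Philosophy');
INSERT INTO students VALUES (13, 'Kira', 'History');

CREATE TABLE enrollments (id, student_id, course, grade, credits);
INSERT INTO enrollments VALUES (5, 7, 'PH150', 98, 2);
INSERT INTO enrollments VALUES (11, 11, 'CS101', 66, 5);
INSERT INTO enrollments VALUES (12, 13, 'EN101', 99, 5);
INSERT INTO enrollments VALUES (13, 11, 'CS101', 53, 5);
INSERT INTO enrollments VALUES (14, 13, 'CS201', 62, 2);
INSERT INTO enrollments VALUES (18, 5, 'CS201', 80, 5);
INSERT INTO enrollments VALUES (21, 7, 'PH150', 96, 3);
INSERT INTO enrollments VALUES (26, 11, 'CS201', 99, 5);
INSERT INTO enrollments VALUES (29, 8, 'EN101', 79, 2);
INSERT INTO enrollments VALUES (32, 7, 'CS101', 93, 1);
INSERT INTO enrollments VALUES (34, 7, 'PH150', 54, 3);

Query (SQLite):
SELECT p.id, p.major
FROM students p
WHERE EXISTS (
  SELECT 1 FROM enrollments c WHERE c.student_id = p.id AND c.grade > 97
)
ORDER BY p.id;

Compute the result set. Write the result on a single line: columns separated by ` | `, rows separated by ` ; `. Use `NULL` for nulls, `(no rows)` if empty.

7 | Physics ; 11 | Philosophy ; 13 | History

For each students row, check whether any enrollments with matching student_id has grade > 97.
Keep rows where that is true.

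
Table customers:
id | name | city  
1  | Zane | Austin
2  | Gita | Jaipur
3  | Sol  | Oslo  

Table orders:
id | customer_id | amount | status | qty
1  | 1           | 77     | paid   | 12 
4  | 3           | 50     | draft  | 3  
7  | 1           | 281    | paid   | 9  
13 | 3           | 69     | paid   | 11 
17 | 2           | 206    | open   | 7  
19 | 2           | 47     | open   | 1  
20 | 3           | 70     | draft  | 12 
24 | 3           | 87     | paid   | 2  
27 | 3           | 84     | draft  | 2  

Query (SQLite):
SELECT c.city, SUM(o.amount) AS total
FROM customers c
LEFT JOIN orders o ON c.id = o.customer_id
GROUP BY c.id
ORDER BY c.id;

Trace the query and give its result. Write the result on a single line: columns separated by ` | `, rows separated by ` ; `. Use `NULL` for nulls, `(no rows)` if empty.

LEFT JOIN keeps every customers row; unmatched ones get NULL for orders columns.
Group by customers.id and compute SUM(o.amount). SUM over an all-NULL group is NULL.
  1: ids {1, 7} → SUM(o.amount)=358
  2: ids {17, 19} → SUM(o.amount)=253
  3: ids {4, 13, 20, 24, 27} → SUM(o.amount)=360

Austin | 358 ; Jaipur | 253 ; Oslo | 360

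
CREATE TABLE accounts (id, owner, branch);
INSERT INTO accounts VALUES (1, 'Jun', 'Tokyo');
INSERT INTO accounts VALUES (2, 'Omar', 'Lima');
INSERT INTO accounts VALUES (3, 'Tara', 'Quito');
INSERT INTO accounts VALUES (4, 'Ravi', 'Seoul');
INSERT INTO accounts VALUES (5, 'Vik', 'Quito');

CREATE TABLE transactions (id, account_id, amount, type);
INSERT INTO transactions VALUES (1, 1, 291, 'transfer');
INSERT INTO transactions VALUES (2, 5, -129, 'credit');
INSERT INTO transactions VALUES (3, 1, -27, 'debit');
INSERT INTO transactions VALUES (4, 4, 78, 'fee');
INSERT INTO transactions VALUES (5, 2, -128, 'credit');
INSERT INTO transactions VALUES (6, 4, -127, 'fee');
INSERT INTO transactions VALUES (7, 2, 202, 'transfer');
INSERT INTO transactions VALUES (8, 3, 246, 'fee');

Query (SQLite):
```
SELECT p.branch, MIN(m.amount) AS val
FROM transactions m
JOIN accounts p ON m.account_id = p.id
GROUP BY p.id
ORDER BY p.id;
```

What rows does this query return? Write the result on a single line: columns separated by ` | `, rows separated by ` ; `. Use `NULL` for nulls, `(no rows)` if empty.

Tokyo | -27 ; Lima | -128 ; Quito | 246 ; Seoul | -127 ; Quito | -129

Join each transactions row to its accounts via account_id.
Group joined rows by accounts.id; compute MIN(m.amount) per group.
  1: ids {1, 3} → MIN(m.amount)=-27
  2: ids {5, 7} → MIN(m.amount)=-128
  3: ids {8} → MIN(m.amount)=246
  4: ids {4, 6} → MIN(m.amount)=-127
  5: ids {2} → MIN(m.amount)=-129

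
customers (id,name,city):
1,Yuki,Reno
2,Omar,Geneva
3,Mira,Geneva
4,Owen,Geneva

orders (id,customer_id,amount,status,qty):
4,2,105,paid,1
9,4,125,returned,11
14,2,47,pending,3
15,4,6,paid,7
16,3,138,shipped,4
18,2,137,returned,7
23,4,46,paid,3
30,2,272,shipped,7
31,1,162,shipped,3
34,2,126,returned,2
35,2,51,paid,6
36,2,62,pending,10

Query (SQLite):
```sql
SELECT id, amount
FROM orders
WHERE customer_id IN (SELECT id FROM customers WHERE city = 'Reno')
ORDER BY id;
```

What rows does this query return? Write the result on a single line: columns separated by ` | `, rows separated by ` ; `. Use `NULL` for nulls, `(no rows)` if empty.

Inner query: customers.id where city = 'Reno'.
Outer: keep orders rows whose customer_id is in that set.
Inner query → {1}

31 | 162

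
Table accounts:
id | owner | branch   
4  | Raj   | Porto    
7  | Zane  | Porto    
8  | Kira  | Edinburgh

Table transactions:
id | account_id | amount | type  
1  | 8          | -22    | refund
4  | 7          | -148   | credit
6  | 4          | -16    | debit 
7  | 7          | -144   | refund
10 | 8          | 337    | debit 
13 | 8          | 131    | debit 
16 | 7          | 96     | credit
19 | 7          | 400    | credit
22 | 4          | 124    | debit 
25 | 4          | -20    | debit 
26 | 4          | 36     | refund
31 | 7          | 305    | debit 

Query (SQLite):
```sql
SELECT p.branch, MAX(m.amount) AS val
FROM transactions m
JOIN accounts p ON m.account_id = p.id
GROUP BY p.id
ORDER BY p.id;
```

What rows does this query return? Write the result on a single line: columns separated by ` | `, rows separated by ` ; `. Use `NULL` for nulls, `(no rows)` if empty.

Join each transactions row to its accounts via account_id.
Group joined rows by accounts.id; compute MAX(m.amount) per group.
  4: ids {6, 22, 25, 26} → MAX(m.amount)=124
  7: ids {4, 7, 16, 19, 31} → MAX(m.amount)=400
  8: ids {1, 10, 13} → MAX(m.amount)=337

Porto | 124 ; Porto | 400 ; Edinburgh | 337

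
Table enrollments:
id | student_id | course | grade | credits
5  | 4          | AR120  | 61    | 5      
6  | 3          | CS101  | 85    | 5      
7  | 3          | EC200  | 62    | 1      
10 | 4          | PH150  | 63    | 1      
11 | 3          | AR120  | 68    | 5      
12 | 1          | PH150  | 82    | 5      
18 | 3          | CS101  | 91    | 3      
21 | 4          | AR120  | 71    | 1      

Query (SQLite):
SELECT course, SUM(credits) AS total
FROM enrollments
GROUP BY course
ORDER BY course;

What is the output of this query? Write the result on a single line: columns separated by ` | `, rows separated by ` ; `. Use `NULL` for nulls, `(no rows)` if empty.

Partition enrollments by course; compute SUM(credits) within each group.
  AR120: ids {5, 11, 21} → SUM(credits)=11
  CS101: ids {6, 18} → SUM(credits)=8
  EC200: ids {7} → SUM(credits)=1
  PH150: ids {10, 12} → SUM(credits)=6

AR120 | 11 ; CS101 | 8 ; EC200 | 1 ; PH150 | 6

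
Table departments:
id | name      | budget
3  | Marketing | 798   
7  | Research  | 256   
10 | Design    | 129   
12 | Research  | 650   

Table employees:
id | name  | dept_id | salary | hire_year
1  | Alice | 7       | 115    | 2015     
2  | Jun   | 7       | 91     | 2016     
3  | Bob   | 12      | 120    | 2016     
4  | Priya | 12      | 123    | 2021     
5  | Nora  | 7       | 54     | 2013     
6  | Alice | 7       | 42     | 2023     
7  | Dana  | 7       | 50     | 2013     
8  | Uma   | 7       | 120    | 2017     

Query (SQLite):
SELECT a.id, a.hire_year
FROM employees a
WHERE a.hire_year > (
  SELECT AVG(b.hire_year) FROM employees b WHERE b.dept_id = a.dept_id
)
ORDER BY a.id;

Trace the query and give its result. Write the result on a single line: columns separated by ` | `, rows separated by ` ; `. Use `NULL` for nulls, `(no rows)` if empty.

4 | 2021 ; 6 | 2023 ; 8 | 2017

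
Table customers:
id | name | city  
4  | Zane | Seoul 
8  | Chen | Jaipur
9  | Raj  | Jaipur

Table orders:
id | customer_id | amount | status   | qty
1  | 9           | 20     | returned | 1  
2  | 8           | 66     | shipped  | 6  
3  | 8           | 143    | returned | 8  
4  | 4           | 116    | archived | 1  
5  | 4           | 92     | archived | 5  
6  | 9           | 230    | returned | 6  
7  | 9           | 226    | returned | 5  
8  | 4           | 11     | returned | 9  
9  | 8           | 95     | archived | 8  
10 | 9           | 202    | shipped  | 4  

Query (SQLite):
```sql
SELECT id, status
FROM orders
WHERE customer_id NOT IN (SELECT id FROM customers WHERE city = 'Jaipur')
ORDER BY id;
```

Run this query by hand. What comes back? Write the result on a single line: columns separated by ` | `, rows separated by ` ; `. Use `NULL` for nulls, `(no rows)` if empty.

Inner query: customers.id where city = 'Jaipur'.
Outer: keep orders rows whose customer_id is not in that set.
Inner query → {8, 9}

4 | archived ; 5 | archived ; 8 | returned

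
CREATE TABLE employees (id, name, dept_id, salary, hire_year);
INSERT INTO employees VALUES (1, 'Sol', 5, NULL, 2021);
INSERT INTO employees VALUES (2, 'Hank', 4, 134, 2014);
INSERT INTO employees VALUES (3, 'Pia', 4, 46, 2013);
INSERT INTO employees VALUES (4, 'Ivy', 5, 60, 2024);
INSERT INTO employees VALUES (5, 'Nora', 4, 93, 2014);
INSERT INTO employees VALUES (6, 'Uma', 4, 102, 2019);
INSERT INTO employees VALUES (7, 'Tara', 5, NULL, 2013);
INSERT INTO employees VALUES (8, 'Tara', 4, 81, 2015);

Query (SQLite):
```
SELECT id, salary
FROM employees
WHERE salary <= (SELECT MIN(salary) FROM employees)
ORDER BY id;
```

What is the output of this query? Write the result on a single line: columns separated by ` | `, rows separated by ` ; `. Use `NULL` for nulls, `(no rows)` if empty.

3 | 46

Scalar subquery: MIN(salary) over all employees rows = 46.
Keep rows where salary <= that value.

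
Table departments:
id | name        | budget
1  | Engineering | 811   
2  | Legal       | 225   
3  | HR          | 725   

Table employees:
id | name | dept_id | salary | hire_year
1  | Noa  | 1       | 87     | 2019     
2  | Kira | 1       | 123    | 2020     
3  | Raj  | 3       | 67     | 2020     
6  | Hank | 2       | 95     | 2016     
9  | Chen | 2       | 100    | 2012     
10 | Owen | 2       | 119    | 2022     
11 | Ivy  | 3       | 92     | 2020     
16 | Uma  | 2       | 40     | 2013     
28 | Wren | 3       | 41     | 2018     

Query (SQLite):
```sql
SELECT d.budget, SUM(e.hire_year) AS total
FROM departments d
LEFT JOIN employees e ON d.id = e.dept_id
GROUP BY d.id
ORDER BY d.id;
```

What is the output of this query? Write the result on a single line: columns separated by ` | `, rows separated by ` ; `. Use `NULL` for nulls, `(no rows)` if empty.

811 | 4039 ; 225 | 8063 ; 725 | 6058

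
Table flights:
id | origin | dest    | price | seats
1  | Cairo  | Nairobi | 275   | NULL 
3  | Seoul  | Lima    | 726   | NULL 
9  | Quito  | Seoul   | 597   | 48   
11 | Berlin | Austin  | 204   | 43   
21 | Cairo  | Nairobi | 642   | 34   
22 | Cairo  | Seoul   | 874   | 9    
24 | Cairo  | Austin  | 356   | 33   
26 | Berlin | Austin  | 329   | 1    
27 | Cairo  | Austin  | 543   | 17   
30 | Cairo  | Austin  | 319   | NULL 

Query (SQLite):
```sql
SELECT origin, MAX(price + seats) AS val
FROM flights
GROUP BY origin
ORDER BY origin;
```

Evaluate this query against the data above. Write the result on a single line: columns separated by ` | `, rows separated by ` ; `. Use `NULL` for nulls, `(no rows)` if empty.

Berlin | 330 ; Cairo | 883 ; Quito | 645 ; Seoul | NULL

For each row compute price + seats.
Group by origin; take MAX of the expression per group.
  Berlin: ids {11, 26} → MAX(price + seats)=330
  Cairo: ids {1, 21, 22, 24, 27, 30} → MAX(price + seats)=883
  Quito: ids {9} → MAX(price + seats)=645
  Seoul: ids {3} → MAX(price + seats)=NULL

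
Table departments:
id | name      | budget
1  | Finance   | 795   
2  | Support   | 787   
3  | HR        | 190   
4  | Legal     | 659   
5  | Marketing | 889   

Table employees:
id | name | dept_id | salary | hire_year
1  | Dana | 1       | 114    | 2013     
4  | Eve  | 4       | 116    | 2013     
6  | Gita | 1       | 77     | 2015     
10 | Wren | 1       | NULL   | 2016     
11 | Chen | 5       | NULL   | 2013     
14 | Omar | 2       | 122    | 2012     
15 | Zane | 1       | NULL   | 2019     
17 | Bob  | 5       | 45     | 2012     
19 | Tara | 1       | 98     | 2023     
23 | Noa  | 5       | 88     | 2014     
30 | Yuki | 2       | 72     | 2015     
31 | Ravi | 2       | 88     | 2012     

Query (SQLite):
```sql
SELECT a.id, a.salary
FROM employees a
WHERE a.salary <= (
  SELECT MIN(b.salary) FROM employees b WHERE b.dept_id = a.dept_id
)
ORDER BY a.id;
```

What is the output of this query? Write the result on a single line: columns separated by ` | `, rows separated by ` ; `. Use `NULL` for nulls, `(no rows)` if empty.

4 | 116 ; 6 | 77 ; 17 | 45 ; 30 | 72

For each employees row a, compute MIN(salary) over rows sharing a.dept_id.
Keep row a if a.salary <= that per-group MIN.
  dept_id=1: MIN(salary) = 77
  dept_id=2: MIN(salary) = 72
  dept_id=4: MIN(salary) = 116
  dept_id=5: MIN(salary) = 45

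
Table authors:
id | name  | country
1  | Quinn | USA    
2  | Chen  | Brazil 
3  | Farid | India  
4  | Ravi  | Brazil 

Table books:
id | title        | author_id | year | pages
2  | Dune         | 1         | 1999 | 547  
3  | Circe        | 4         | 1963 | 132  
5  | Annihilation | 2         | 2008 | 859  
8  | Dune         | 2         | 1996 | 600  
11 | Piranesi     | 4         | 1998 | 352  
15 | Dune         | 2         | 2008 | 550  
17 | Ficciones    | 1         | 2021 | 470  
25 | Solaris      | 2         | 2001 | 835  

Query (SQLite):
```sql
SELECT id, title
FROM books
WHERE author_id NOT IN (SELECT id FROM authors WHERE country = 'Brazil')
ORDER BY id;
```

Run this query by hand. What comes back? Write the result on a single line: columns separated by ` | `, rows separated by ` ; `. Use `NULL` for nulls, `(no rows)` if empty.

2 | Dune ; 17 | Ficciones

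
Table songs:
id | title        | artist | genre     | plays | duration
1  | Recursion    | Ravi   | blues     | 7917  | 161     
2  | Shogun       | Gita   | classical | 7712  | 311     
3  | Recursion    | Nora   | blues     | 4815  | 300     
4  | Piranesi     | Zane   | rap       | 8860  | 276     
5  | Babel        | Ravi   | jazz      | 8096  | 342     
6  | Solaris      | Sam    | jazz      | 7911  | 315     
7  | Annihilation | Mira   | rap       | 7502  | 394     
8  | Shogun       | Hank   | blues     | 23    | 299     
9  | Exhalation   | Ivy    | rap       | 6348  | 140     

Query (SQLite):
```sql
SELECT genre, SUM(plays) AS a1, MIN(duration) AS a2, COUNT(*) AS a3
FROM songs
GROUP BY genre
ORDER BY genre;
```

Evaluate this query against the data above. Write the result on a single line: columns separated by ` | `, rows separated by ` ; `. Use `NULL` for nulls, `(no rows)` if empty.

blues | 12755 | 161 | 3 ; classical | 7712 | 311 | 1 ; jazz | 16007 | 315 | 2 ; rap | 22710 | 140 | 3

Group songs by genre.
Per group compute: SUM(plays), MIN(duration), COUNT(*).
  blues: ids {1, 3, 8} → SUM(plays)=12755, MIN(duration)=161, COUNT(*)=3
  classical: ids {2} → SUM(plays)=7712, MIN(duration)=311, COUNT(*)=1
  jazz: ids {5, 6} → SUM(plays)=16007, MIN(duration)=315, COUNT(*)=2
  rap: ids {4, 7, 9} → SUM(plays)=22710, MIN(duration)=140, COUNT(*)=3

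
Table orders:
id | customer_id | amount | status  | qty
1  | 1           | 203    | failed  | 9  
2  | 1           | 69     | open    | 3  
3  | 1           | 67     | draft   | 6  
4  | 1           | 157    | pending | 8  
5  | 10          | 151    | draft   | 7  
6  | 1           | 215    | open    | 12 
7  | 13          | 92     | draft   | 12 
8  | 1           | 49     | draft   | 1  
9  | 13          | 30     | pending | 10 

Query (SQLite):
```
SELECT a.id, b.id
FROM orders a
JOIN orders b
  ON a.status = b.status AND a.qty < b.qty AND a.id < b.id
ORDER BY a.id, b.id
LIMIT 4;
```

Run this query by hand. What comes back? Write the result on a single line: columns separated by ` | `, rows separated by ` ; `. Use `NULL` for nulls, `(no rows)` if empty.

2 | 6 ; 3 | 5 ; 3 | 7 ; 4 | 9

Pairs (a,b) with same status, a.qty < b.qty, a.id < b.id.
status groups: draft:{3,5,7,8} failed:{1} open:{2,6} pending:{4,9}
Ordered by (a.id, b.id); first 4.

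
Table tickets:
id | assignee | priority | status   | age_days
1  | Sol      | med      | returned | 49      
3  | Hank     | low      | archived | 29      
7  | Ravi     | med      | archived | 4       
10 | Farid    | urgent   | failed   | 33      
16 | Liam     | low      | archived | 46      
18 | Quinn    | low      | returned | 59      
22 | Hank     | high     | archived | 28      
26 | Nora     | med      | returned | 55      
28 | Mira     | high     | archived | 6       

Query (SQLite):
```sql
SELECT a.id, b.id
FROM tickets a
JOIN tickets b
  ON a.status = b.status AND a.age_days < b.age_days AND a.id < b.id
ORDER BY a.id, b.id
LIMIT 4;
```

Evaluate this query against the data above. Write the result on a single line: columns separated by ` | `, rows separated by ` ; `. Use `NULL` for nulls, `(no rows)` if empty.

1 | 18 ; 1 | 26 ; 3 | 16 ; 7 | 16

Pairs (a,b) with same status, a.age_days < b.age_days, a.id < b.id.
status groups: archived:{3,7,16,22,28} failed:{10} returned:{1,18,26}
Ordered by (a.id, b.id); first 4.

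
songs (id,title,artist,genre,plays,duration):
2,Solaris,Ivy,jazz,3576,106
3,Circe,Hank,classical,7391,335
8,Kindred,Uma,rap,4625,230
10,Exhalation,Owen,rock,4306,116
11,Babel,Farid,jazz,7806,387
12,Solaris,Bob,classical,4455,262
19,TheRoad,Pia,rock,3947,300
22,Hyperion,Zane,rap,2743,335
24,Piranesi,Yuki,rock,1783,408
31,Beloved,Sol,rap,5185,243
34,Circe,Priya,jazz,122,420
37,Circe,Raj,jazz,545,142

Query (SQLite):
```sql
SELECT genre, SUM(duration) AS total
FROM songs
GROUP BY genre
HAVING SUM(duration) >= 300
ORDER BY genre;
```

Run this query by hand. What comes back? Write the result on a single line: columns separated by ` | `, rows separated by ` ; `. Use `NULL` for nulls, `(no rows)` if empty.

classical | 597 ; jazz | 1055 ; rap | 808 ; rock | 824

Partition songs by genre; compute SUM(duration) within each group.
HAVING: keep groups where SUM(duration) >= 300.
  classical: ids {3, 12} → SUM(duration)=597
  jazz: ids {2, 11, 34, 37} → SUM(duration)=1055
  rap: ids {8, 22, 31} → SUM(duration)=808
  rock: ids {10, 19, 24} → SUM(duration)=824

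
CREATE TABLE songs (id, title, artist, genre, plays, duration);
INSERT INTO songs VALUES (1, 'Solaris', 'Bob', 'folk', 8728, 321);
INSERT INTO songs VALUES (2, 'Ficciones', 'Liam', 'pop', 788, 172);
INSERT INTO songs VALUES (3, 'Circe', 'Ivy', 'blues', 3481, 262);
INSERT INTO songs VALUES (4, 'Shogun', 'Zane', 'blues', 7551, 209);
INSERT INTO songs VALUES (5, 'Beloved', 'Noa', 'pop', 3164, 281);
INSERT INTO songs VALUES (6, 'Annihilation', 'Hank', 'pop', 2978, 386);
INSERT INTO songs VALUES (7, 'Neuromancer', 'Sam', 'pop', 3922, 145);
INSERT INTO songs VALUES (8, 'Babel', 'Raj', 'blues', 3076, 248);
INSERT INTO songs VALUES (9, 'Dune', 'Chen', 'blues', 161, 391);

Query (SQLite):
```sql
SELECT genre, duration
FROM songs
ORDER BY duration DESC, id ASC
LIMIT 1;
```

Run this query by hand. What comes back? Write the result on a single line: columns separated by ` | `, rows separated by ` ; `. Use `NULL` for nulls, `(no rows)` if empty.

Sort by duration desc, tiebreak id asc: (391, id=9), (386, id=6), (321, id=1), (281, id=5) …. Take first 1.

blues | 391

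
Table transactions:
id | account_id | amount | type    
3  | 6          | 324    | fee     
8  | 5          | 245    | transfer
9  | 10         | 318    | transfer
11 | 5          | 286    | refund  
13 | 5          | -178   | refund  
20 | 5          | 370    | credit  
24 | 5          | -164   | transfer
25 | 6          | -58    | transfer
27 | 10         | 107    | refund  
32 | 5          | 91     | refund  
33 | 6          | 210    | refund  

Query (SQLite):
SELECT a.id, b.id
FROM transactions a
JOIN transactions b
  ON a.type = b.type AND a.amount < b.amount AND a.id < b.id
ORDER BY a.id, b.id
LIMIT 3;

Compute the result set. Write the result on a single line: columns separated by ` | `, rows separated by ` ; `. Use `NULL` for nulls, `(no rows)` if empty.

8 | 9 ; 13 | 27 ; 13 | 32

Pairs (a,b) with same type, a.amount < b.amount, a.id < b.id.
type groups: credit:{20} fee:{3} refund:{11,13,27,32,33} transfer:{8,9,24,25}
Ordered by (a.id, b.id); first 3.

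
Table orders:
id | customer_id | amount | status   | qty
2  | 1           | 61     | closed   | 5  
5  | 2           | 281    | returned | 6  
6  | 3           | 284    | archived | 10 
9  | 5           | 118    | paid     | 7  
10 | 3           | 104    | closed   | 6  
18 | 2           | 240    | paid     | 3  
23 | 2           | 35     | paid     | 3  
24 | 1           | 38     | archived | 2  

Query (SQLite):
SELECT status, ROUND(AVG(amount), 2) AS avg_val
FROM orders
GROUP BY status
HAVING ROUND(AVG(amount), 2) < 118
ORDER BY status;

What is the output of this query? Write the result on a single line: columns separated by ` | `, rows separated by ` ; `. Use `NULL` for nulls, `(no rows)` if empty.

Partition orders by status; compute ROUND(AVG(amount), 2) within each group.
HAVING: keep groups where ROUND(AVG(amount), 2) < 118.
  archived: ids {6, 24} → ROUND(AVG(amount), 2)=161
  closed: ids {2, 10} → ROUND(AVG(amount), 2)=82.5
  paid: ids {9, 18, 23} → ROUND(AVG(amount), 2)=131
  returned: ids {5} → ROUND(AVG(amount), 2)=281

closed | 82.5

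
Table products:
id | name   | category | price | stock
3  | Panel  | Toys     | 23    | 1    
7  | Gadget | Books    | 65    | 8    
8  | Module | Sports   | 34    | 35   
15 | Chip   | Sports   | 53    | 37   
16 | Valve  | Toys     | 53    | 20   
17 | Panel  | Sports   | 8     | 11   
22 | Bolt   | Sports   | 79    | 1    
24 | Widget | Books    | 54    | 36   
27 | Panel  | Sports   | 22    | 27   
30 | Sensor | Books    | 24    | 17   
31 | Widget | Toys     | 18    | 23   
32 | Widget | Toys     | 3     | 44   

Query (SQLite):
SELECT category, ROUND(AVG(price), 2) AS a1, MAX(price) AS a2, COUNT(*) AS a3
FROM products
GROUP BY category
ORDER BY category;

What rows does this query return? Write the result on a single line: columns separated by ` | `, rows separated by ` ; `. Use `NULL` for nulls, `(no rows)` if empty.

Group products by category.
Per group compute: ROUND(AVG(price), 2), MAX(price), COUNT(*).
  Books: ids {7, 24, 30} → ROUND(AVG(price), 2)=47.67, MAX(price)=65, COUNT(*)=3
  Sports: ids {8, 15, 17, 22, 27} → ROUND(AVG(price), 2)=39.2, MAX(price)=79, COUNT(*)=5
  Toys: ids {3, 16, 31, 32} → ROUND(AVG(price), 2)=24.25, MAX(price)=53, COUNT(*)=4

Books | 47.67 | 65 | 3 ; Sports | 39.2 | 79 | 5 ; Toys | 24.25 | 53 | 4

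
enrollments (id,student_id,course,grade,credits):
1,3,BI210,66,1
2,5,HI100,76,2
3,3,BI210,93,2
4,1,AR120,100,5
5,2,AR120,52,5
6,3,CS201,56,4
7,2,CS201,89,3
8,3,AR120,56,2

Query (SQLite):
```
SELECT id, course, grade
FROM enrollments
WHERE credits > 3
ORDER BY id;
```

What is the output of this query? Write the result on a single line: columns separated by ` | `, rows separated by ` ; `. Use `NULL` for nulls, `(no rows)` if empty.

4 | AR120 | 100 ; 5 | AR120 | 52 ; 6 | CS201 | 56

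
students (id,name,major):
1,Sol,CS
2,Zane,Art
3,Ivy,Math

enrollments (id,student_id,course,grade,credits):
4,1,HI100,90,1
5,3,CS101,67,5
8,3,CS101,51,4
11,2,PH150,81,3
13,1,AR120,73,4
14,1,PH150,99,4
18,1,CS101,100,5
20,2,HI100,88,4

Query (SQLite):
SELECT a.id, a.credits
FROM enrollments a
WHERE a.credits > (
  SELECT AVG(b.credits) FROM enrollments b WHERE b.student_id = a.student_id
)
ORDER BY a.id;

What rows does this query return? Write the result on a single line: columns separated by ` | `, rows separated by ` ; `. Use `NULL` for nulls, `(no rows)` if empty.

For each enrollments row a, compute AVG(credits) over rows sharing a.student_id.
Keep row a if a.credits > that per-group AVG.
  student_id=1: AVG(credits) = 3.5
  student_id=2: AVG(credits) = 3.5
  student_id=3: AVG(credits) = 4.5

5 | 5 ; 13 | 4 ; 14 | 4 ; 18 | 5 ; 20 | 4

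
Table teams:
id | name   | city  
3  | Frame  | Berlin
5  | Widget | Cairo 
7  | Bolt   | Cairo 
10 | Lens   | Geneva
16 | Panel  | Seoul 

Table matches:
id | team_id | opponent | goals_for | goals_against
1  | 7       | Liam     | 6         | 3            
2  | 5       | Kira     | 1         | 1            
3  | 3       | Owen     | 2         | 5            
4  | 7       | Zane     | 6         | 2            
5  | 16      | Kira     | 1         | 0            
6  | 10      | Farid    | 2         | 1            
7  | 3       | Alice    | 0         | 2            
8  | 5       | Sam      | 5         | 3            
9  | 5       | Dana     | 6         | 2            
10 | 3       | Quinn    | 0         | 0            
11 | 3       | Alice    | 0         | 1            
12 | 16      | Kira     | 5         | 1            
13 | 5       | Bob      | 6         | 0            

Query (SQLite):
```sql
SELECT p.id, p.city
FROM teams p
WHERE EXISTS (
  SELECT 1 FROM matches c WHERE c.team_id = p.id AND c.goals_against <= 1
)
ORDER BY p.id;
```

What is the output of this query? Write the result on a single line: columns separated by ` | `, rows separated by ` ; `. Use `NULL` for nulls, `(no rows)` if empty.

For each teams row, check whether any matches with matching team_id has goals_against <= 1.
Keep rows where that is true.

3 | Berlin ; 5 | Cairo ; 10 | Geneva ; 16 | Seoul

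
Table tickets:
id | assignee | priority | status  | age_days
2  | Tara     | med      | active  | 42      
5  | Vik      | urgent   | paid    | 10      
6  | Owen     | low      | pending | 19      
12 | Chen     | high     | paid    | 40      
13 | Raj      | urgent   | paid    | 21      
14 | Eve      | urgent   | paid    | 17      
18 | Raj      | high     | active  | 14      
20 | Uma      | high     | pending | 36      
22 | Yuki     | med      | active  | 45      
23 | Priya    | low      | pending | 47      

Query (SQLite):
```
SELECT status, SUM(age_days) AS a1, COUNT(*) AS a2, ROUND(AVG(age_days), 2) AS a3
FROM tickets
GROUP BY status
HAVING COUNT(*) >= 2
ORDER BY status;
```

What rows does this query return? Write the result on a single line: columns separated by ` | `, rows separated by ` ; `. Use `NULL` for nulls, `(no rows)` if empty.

active | 101 | 3 | 33.67 ; paid | 88 | 4 | 22 ; pending | 102 | 3 | 34

Group tickets by status.
Per group compute: SUM(age_days), COUNT(*), ROUND(AVG(age_days), 2).
HAVING: drop groups with fewer than 2 rows.
  active: ids {2, 18, 22} → SUM(age_days)=101, COUNT(*)=3, ROUND(AVG(age_days), 2)=33.67
  paid: ids {5, 12, 13, 14} → SUM(age_days)=88, COUNT(*)=4, ROUND(AVG(age_days), 2)=22
  pending: ids {6, 20, 23} → SUM(age_days)=102, COUNT(*)=3, ROUND(AVG(age_days), 2)=34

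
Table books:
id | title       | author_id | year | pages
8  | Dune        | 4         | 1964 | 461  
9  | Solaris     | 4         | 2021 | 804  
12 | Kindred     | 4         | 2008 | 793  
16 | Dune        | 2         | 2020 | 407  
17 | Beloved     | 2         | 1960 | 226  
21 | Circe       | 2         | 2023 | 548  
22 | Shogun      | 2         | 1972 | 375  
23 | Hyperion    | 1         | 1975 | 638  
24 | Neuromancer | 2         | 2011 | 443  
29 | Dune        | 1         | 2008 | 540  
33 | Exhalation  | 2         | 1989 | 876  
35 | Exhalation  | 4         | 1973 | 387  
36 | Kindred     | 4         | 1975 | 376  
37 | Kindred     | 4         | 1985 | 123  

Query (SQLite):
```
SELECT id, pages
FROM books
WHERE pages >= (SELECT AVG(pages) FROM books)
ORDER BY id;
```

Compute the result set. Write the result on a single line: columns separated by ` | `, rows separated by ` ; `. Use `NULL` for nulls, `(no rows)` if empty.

Scalar subquery: AVG(pages) over all books rows = 499.785714 (≈; comparison uses full precision).
Keep rows where pages >= that value.

9 | 804 ; 12 | 793 ; 21 | 548 ; 23 | 638 ; 29 | 540 ; 33 | 876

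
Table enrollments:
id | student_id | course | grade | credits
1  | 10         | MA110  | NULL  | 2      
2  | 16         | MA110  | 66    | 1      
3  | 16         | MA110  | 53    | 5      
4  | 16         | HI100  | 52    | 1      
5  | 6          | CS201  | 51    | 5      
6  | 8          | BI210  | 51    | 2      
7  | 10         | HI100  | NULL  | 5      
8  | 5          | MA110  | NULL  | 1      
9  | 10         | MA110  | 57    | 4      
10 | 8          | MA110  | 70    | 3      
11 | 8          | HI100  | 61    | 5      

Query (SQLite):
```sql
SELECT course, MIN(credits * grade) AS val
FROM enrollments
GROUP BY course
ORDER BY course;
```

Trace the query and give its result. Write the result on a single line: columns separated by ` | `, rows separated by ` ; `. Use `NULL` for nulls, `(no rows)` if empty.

BI210 | 102 ; CS201 | 255 ; HI100 | 52 ; MA110 | 66

For each row compute credits * grade.
Group by course; take MIN of the expression per group.
  BI210: ids {6} → MIN(credits * grade)=102
  CS201: ids {5} → MIN(credits * grade)=255
  HI100: ids {4, 7, 11} → MIN(credits * grade)=52
  MA110: ids {1, 2, 3, 8, 9, 10} → MIN(credits * grade)=66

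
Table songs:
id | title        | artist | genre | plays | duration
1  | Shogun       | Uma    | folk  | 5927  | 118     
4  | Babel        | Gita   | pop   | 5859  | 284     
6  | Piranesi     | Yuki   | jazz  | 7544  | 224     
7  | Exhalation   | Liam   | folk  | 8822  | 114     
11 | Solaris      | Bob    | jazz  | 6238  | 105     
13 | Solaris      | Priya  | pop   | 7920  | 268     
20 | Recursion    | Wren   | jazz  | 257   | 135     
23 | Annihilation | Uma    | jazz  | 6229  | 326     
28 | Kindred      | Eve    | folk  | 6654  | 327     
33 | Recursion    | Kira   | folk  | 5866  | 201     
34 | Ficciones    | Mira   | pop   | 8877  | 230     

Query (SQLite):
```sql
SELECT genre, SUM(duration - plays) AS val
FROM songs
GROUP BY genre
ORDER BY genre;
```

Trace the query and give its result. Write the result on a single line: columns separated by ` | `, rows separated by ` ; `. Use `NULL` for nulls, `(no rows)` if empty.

For each row compute duration - plays.
Group by genre; take SUM of the expression per group.
  folk: ids {1, 7, 28, 33} → SUM(duration - plays)=-26509
  jazz: ids {6, 11, 20, 23} → SUM(duration - plays)=-19478
  pop: ids {4, 13, 34} → SUM(duration - plays)=-21874

folk | -26509 ; jazz | -19478 ; pop | -21874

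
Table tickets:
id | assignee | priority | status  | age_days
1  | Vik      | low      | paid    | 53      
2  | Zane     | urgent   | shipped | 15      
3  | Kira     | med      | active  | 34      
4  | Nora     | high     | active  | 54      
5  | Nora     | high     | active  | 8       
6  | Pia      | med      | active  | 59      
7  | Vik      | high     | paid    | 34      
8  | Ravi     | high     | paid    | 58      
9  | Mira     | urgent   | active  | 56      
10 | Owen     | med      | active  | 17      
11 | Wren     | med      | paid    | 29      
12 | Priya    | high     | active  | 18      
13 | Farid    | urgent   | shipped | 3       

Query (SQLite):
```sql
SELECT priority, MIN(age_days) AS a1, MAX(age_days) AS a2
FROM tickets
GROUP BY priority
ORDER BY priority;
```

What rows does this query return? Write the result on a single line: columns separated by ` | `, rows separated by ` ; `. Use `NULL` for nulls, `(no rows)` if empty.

Group tickets by priority.
Per group compute: MIN(age_days), MAX(age_days).
  high: ids {4, 5, 7, 8, 12} → MIN(age_days)=8, MAX(age_days)=58
  low: ids {1} → MIN(age_days)=53, MAX(age_days)=53
  med: ids {3, 6, 10, 11} → MIN(age_days)=17, MAX(age_days)=59
  urgent: ids {2, 9, 13} → MIN(age_days)=3, MAX(age_days)=56

high | 8 | 58 ; low | 53 | 53 ; med | 17 | 59 ; urgent | 3 | 56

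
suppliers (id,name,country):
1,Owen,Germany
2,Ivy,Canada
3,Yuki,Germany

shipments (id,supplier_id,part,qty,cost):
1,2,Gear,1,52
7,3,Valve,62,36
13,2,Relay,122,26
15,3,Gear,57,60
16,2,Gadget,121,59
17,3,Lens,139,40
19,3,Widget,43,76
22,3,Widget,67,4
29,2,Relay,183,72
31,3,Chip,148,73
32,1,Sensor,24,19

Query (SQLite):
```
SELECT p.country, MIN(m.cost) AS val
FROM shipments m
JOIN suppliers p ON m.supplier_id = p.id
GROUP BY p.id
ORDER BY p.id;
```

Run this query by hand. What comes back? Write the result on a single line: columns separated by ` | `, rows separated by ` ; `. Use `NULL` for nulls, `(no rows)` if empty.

Germany | 19 ; Canada | 26 ; Germany | 4

Join each shipments row to its suppliers via supplier_id.
Group joined rows by suppliers.id; compute MIN(m.cost) per group.
  1: ids {32} → MIN(m.cost)=19
  2: ids {1, 13, 16, 29} → MIN(m.cost)=26
  3: ids {7, 15, 17, 19, 22, 31} → MIN(m.cost)=4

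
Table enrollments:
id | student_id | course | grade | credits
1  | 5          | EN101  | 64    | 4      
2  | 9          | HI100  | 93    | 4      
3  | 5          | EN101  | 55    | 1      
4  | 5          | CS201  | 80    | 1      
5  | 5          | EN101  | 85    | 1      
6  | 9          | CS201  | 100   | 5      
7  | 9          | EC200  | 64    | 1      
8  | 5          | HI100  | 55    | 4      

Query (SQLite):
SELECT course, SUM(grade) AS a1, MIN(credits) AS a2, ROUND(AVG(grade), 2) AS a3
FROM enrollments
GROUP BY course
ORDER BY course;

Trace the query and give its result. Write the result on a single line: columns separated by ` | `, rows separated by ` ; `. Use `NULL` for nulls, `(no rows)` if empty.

Group enrollments by course.
Per group compute: SUM(grade), MIN(credits), ROUND(AVG(grade), 2).
  CS201: ids {4, 6} → SUM(grade)=180, MIN(credits)=1, ROUND(AVG(grade), 2)=90
  EC200: ids {7} → SUM(grade)=64, MIN(credits)=1, ROUND(AVG(grade), 2)=64
  EN101: ids {1, 3, 5} → SUM(grade)=204, MIN(credits)=1, ROUND(AVG(grade), 2)=68
  HI100: ids {2, 8} → SUM(grade)=148, MIN(credits)=4, ROUND(AVG(grade), 2)=74

CS201 | 180 | 1 | 90 ; EC200 | 64 | 1 | 64 ; EN101 | 204 | 1 | 68 ; HI100 | 148 | 4 | 74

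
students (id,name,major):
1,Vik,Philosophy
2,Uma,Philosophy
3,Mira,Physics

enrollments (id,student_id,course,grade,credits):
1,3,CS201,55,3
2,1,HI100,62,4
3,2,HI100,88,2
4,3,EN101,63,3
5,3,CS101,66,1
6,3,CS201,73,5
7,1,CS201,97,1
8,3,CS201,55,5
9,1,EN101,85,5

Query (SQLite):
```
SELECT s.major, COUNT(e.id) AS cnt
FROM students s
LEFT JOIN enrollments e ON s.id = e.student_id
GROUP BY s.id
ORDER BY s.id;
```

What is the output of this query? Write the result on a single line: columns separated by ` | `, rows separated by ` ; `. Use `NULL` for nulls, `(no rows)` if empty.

Philosophy | 3 ; Philosophy | 1 ; Physics | 5

LEFT JOIN keeps every students row; unmatched ones get NULL for enrollments columns.
Group by students.id and compute COUNT(e.id). COUNT(col) of an all-NULL group is 0.
  1: ids {2, 7, 9} → COUNT(e.id)=3
  2: ids {3} → COUNT(e.id)=1
  3: ids {1, 4, 5, 6, 8} → COUNT(e.id)=5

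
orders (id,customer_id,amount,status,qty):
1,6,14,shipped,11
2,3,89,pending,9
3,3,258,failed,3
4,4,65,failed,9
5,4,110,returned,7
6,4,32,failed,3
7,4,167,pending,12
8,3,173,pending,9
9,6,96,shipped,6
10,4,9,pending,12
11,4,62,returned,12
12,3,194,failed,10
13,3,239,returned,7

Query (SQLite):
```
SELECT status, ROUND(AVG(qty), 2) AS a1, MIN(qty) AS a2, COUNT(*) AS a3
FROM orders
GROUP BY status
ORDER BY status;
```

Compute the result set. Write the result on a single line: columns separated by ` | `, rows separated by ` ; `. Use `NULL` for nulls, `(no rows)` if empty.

failed | 6.25 | 3 | 4 ; pending | 10.5 | 9 | 4 ; returned | 8.67 | 7 | 3 ; shipped | 8.5 | 6 | 2

Group orders by status.
Per group compute: ROUND(AVG(qty), 2), MIN(qty), COUNT(*).
  failed: ids {3, 4, 6, 12} → ROUND(AVG(qty), 2)=6.25, MIN(qty)=3, COUNT(*)=4
  pending: ids {2, 7, 8, 10} → ROUND(AVG(qty), 2)=10.5, MIN(qty)=9, COUNT(*)=4
  returned: ids {5, 11, 13} → ROUND(AVG(qty), 2)=8.67, MIN(qty)=7, COUNT(*)=3
  shipped: ids {1, 9} → ROUND(AVG(qty), 2)=8.5, MIN(qty)=6, COUNT(*)=2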